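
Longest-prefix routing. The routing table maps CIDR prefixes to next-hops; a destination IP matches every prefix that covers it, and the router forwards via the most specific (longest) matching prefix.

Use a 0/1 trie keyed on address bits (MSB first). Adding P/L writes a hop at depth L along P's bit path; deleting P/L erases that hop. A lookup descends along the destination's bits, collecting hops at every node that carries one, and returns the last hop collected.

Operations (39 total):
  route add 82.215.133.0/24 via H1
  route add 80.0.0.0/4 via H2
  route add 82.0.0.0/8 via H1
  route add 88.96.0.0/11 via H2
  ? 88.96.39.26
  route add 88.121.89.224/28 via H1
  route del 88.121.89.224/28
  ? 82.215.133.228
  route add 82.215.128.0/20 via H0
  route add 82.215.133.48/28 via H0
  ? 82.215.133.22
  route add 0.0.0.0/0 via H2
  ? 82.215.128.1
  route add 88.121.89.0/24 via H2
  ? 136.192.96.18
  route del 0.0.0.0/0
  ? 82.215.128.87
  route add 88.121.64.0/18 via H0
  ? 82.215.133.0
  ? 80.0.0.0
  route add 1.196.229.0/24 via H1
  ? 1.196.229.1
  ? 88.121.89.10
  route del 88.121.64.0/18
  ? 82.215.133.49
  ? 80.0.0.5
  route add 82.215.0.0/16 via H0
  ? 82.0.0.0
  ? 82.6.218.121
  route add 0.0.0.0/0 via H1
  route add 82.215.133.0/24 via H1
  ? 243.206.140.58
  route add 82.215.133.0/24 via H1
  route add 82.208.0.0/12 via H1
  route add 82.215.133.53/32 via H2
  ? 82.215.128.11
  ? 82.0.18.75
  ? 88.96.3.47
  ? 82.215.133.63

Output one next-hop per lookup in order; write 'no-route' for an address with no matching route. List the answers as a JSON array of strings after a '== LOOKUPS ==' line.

Trace:
  add 82.215.133.0/24 -> H1 at depth 24
  add 80.0.0.0/4 -> H2 at depth 4
  add 82.0.0.0/8 -> H1 at depth 8
  add 88.96.0.0/11 -> H2 at depth 11
  ? 88.96.39.26  path d0:-→d1:-→d2:-→d3:-→d4:H2→d5:-→d6:-→d7:-→d8:-→d9:-→d10:-→d11:H2  best=H2
  add 88.121.89.224/28 -> H1 at depth 28
  - 88.121.89.224/28 clear@28
  ? 82.215.133.228  path d0:-→d1:-→d2:-→d3:-→d4:H2→d5:-→d6:-→d7:-→d8:H1→d9:-→d10:-→d11:-→d12:-→d13:-→d14:-→d15:-→d16:-→d17:-→d18:-→d19:-→d20:-→d21:-→d22:-→d23:-→d24:H1  best=H1
  add 82.215.128.0/20 -> H0 at depth 20
  add 82.215.133.48/28 -> H0 at depth 28
  ? 82.215.133.22  path d0:-→d1:-→d2:-→d3:-→d4:H2→d5:-→d6:-→d7:-→d8:H1→d9:-→d10:-→d11:-→d12:-→d13:-→d14:-→d15:-→d16:-→d17:-→d18:-→d19:-→d20:H0→d21:-→d22:-→d23:-→d24:H1→d25:-→d26:-  best=H1
  add 0.0.0.0/0 -> H2 at depth 0
  ? 82.215.128.1  path d0:H2→d1:-→d2:-→d3:-→d4:H2→d5:-→d6:-→d7:-→d8:H1→d9:-→d10:-→d11:-→d12:-→d13:-→d14:-→d15:-→d16:-→d17:-→d18:-→d19:-→d20:H0→d21:-  best=H0
  add 88.121.89.0/24 -> H2 at depth 24
  ? 136.192.96.18  path d0:H2  best=H2
  - 0.0.0.0/0 clear@0
  ? 82.215.128.87  path d0:-→d1:-→d2:-→d3:-→d4:H2→d5:-→d6:-→d7:-→d8:H1→d9:-→d10:-→d11:-→d12:-→d13:-→d14:-→d15:-→d16:-→d17:-→d18:-→d19:-→d20:H0→d21:-  best=H0
  add 88.121.64.0/18 -> H0 at depth 18
  ? 82.215.133.0  path d0:-→d1:-→d2:-→d3:-→d4:H2→d5:-→d6:-→d7:-→d8:H1→d9:-→d10:-→d11:-→d12:-→d13:-→d14:-→d15:-→d16:-→d17:-→d18:-→d19:-→d20:H0→d21:-→d22:-→d23:-→d24:H1→d25:-→d26:-  best=H1
  ? 80.0.0.0  path d0:-→d1:-→d2:-→d3:-→d4:H2→d5:-→d6:-  best=H2
  add 1.196.229.0/24 -> H1 at depth 24
  ? 1.196.229.1  path d0:-→d1:-→d2:-→d3:-→d4:-→d5:-→d6:-→d7:-→d8:-→d9:-→d10:-→d11:-→d12:-→d13:-→d14:-→d15:-→d16:-→d17:-→d18:-→d19:-→d20:-→d21:-→d22:-→d23:-→d24:H1  best=H1
  ? 88.121.89.10  path d0:-→d1:-→d2:-→d3:-→d4:H2→d5:-→d6:-→d7:-→d8:-→d9:-→d10:-→d11:H2→d12:-→d13:-→d14:-→d15:-→d16:-→d17:-→d18:H0→d19:-→d20:-→d21:-→d22:-→d23:-→d24:H2  best=H2
  - 88.121.64.0/18 clear@18
  ? 82.215.133.49  path d0:-→d1:-→d2:-→d3:-→d4:H2→d5:-→d6:-→d7:-→d8:H1→d9:-→d10:-→d11:-→d12:-→d13:-→d14:-→d15:-→d16:-→d17:-→d18:-→d19:-→d20:H0→d21:-→d22:-→d23:-→d24:H1→d25:-→d26:-→d27:-→d28:H0  best=H0
  ? 80.0.0.5  path d0:-→d1:-→d2:-→d3:-→d4:H2→d5:-→d6:-  best=H2
  add 82.215.0.0/16 -> H0 at depth 16
  ? 82.0.0.0  path d0:-→d1:-→d2:-→d3:-→d4:H2→d5:-→d6:-→d7:-→d8:H1  best=H1
  ? 82.6.218.121  path d0:-→d1:-→d2:-→d3:-→d4:H2→d5:-→d6:-→d7:-→d8:H1  best=H1
  add 0.0.0.0/0 -> H1 at depth 0
  add 82.215.133.0/24 -> H1 at depth 24
  ? 243.206.140.58  path d0:H1  best=H1
  add 82.215.133.0/24 -> H1 at depth 24
  add 82.208.0.0/12 -> H1 at depth 12
  add 82.215.133.53/32 -> H2 at depth 32
  ? 82.215.128.11  path d0:H1→d1:-→d2:-→d3:-→d4:H2→d5:-→d6:-→d7:-→d8:H1→d9:-→d10:-→d11:-→d12:H1→d13:-→d14:-→d15:-→d16:H0→d17:-→d18:-→d19:-→d20:H0→d21:-  best=H0
  ? 82.0.18.75  path d0:H1→d1:-→d2:-→d3:-→d4:H2→d5:-→d6:-→d7:-→d8:H1  best=H1
  ? 88.96.3.47  path d0:H1→d1:-→d2:-→d3:-→d4:H2→d5:-→d6:-→d7:-→d8:-→d9:-→d10:-→d11:H2  best=H2
  ? 82.215.133.63  path d0:H1→d1:-→d2:-→d3:-→d4:H2→d5:-→d6:-→d7:-→d8:H1→d9:-→d10:-→d11:-→d12:H1→d13:-→d14:-→d15:-→d16:H0→d17:-→d18:-→d19:-→d20:H0→d21:-→d22:-→d23:-→d24:H1→d25:-→d26:-→d27:-→d28:H0  best=H0

== LOOKUPS ==
["H2","H1","H1","H0","H2","H0","H1","H2","H1","H2","H0","H2","H1","H1","H1","H0","H1","H2","H0"]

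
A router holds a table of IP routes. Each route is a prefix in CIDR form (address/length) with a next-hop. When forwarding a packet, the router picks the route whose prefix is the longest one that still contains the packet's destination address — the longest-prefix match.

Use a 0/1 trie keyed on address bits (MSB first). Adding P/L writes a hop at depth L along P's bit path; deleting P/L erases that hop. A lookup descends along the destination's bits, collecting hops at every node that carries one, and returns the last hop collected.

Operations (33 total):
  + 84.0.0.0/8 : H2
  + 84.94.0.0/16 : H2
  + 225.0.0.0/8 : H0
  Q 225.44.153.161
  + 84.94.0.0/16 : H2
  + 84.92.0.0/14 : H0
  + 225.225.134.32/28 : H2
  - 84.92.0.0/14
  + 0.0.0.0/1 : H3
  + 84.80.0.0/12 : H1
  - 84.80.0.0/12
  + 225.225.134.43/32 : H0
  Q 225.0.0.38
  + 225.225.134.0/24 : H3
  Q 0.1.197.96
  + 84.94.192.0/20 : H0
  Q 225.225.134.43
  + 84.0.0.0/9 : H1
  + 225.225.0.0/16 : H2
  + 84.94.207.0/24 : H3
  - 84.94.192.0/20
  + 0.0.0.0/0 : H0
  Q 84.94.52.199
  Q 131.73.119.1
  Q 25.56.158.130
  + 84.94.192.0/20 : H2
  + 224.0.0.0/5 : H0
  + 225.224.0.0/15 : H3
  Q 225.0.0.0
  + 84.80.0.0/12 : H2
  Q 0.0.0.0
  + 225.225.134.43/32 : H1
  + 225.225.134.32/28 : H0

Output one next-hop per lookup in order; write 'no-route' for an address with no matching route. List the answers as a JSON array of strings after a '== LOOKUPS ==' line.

Process each operation:
  + 84.0.0.0/8 (H2) depth=8
  + 84.94.0.0/16 (H2) depth=16
  + 225.0.0.0/8 (H0) depth=8
  lookup 225.44.153.161: bits 11100001 walk d0:-→d1:-→d2:-→d3:-→d4:-→d5:-→d6:-→d7:-→d8:H0 -> H0
  + 84.94.0.0/16 (H2) depth=16
  + 84.92.0.0/14 (H0) depth=14
  + 225.225.134.32/28 (H2) depth=28
  del 84.92.0.0/14 (clear depth 14)
  + 0.0.0.0/1 (H3) depth=1
  + 84.80.0.0/12 (H1) depth=12
  del 84.80.0.0/12 (clear depth 12)
  + 225.225.134.43/32 (H0) depth=32
  lookup 225.0.0.38: bits 11100001 walk d0:-→d1:-→d2:-→d3:-→d4:-→d5:-→d6:-→d7:-→d8:H0 -> H0
  + 225.225.134.0/24 (H3) depth=24
  lookup 0.1.197.96: bits 0 walk d0:-→d1:H3 -> H3
  + 84.94.192.0/20 (H0) depth=20
  lookup 225.225.134.43: bits 11100001111000011000011000101011 walk d0:-→d1:-→d2:-→d3:-→d4:-→d5:-→d6:-→d7:-→d8:H0→d9:-→d10:-→d11:-→d12:-→d13:-→d14:-→d15:-→d16:-→d17:-→d18:-→d19:-→d20:-→d21:-→d22:-→d23:-→d24:H3→d25:-→d26:-→d27:-→d28:H2→d29:-→d30:-→d31:-→d32:H0 -> H0
  + 84.0.0.0/9 (H1) depth=9
  + 225.225.0.0/16 (H2) depth=16
  + 84.94.207.0/24 (H3) depth=24
  del 84.94.192.0/20 (clear depth 20)
  + 0.0.0.0/0 (H0) depth=0
  lookup 84.94.52.199: bits 0101010001011110 walk d0:H0→d1:H3→d2:-→d3:-→d4:-→d5:-→d6:-→d7:-→d8:H2→d9:H1→d10:-→d11:-→d12:-→d13:-→d14:-→d15:-→d16:H2 -> H2
  lookup 131.73.119.1: bits 1 walk d0:H0→d1:- -> H0
  lookup 25.56.158.130: bits 0 walk d0:H0→d1:H3 -> H3
  + 84.94.192.0/20 (H2) depth=20
  + 224.0.0.0/5 (H0) depth=5
  + 225.224.0.0/15 (H3) depth=15
  lookup 225.0.0.0: bits 11100001 walk d0:H0→d1:-→d2:-→d3:-→d4:-→d5:H0→d6:-→d7:-→d8:H0 -> H0
  + 84.80.0.0/12 (H2) depth=12
  lookup 0.0.0.0: bits 0 walk d0:H0→d1:H3 -> H3
  + 225.225.134.43/32 (H1) depth=32
  + 225.225.134.32/28 (H0) depth=28

== LOOKUPS ==
["H0","H0","H3","H0","H2","H0","H3","H0","H3"]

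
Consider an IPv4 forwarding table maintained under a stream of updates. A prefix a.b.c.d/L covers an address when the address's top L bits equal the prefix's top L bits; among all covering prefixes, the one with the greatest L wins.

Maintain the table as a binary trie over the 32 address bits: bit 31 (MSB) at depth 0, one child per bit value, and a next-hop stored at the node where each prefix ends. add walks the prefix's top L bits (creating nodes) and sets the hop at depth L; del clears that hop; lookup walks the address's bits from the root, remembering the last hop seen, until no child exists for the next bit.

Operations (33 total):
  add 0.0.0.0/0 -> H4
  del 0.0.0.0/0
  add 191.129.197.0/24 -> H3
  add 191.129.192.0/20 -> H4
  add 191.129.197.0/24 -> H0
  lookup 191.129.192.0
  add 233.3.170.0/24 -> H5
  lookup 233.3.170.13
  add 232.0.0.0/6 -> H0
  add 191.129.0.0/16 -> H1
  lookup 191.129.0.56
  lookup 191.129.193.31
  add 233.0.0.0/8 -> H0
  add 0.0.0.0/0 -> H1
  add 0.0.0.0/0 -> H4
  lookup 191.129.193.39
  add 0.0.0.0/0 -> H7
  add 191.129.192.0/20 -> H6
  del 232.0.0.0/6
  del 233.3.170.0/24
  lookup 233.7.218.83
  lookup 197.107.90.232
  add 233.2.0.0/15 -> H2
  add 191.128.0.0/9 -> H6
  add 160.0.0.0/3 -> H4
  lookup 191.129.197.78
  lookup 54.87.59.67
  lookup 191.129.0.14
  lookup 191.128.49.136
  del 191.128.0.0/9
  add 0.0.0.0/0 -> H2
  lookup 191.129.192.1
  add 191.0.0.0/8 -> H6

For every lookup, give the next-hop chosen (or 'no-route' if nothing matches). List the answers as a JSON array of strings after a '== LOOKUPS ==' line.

Apply in order:
  add 0.0.0.0/0 -> H4 at depth 0
  del 0.0.0.0/0 (clear depth 0)
  add 191.129.197.0/24 -> H3 at depth 24
  add 191.129.192.0/20 -> H4 at depth 20
  add 191.129.197.0/24 -> H0 at depth 24
  ? 191.129.192.0  path d0:-→d1:-→d2:-→d3:-→d4:-→d5:-→d6:-→d7:-→d8:-→d9:-→d10:-→d11:-→d12:-→d13:-→d14:-→d15:-→d16:-→d17:-→d18:-→d19:-→d20:H4→d21:-  best=H4
  add 233.3.170.0/24 -> H5 at depth 24
  ? 233.3.170.13  path d0:-→d1:-→d2:-→d3:-→d4:-→d5:-→d6:-→d7:-→d8:-→d9:-→d10:-→d11:-→d12:-→d13:-→d14:-→d15:-→d16:-→d17:-→d18:-→d19:-→d20:-→d21:-→d22:-→d23:-→d24:H5  best=H5
  add 232.0.0.0/6 -> H0 at depth 6
  add 191.129.0.0/16 -> H1 at depth 16
  ? 191.129.0.56  path d0:-→d1:-→d2:-→d3:-→d4:-→d5:-→d6:-→d7:-→d8:-→d9:-→d10:-→d11:-→d12:-→d13:-→d14:-→d15:-→d16:H1  best=H1
  ? 191.129.193.31  path d0:-→d1:-→d2:-→d3:-→d4:-→d5:-→d6:-→d7:-→d8:-→d9:-→d10:-→d11:-→d12:-→d13:-→d14:-→d15:-→d16:H1→d17:-→d18:-→d19:-→d20:H4→d21:-  best=H4
  add 233.0.0.0/8 -> H0 at depth 8
  add 0.0.0.0/0 -> H1 at depth 0
  add 0.0.0.0/0 -> H4 at depth 0
  ? 191.129.193.39  path d0:H4→d1:-→d2:-→d3:-→d4:-→d5:-→d6:-→d7:-→d8:-→d9:-→d10:-→d11:-→d12:-→d13:-→d14:-→d15:-→d16:H1→d17:-→d18:-→d19:-→d20:H4→d21:-  best=H4
  add 0.0.0.0/0 -> H7 at depth 0
  add 191.129.192.0/20 -> H6 at depth 20
  del 232.0.0.0/6 (clear depth 6)
  del 233.3.170.0/24 (clear depth 24)
  ? 233.7.218.83  path d0:H7→d1:-→d2:-→d3:-→d4:-→d5:-→d6:-→d7:-→d8:H0→d9:-→d10:-→d11:-→d12:-→d13:-  best=H0
  ? 197.107.90.232  path d0:H7→d1:-→d2:-  best=H7
  add 233.2.0.0/15 -> H2 at depth 15
  add 191.128.0.0/9 -> H6 at depth 9
  add 160.0.0.0/3 -> H4 at depth 3
  ? 191.129.197.78  path d0:H7→d1:-→d2:-→d3:H4→d4:-→d5:-→d6:-→d7:-→d8:-→d9:H6→d10:-→d11:-→d12:-→d13:-→d14:-→d15:-→d16:H1→d17:-→d18:-→d19:-→d20:H6→d21:-→d22:-→d23:-→d24:H0  best=H0
  ? 54.87.59.67  path d0:H7  best=H7
  ? 191.129.0.14  path d0:H7→d1:-→d2:-→d3:H4→d4:-→d5:-→d6:-→d7:-→d8:-→d9:H6→d10:-→d11:-→d12:-→d13:-→d14:-→d15:-→d16:H1  best=H1
  ? 191.128.49.136  path d0:H7→d1:-→d2:-→d3:H4→d4:-→d5:-→d6:-→d7:-→d8:-→d9:H6→d10:-→d11:-→d12:-→d13:-→d14:-→d15:-  best=H6
  del 191.128.0.0/9 (clear depth 9)
  add 0.0.0.0/0 -> H2 at depth 0
  ? 191.129.192.1  path d0:H2→d1:-→d2:-→d3:H4→d4:-→d5:-→d6:-→d7:-→d8:-→d9:-→d10:-→d11:-→d12:-→d13:-→d14:-→d15:-→d16:H1→d17:-→d18:-→d19:-→d20:H6→d21:-  best=H6
  add 191.0.0.0/8 -> H6 at depth 8

== LOOKUPS ==
["H4","H5","H1","H4","H4","H0","H7","H0","H7","H1","H6","H6"]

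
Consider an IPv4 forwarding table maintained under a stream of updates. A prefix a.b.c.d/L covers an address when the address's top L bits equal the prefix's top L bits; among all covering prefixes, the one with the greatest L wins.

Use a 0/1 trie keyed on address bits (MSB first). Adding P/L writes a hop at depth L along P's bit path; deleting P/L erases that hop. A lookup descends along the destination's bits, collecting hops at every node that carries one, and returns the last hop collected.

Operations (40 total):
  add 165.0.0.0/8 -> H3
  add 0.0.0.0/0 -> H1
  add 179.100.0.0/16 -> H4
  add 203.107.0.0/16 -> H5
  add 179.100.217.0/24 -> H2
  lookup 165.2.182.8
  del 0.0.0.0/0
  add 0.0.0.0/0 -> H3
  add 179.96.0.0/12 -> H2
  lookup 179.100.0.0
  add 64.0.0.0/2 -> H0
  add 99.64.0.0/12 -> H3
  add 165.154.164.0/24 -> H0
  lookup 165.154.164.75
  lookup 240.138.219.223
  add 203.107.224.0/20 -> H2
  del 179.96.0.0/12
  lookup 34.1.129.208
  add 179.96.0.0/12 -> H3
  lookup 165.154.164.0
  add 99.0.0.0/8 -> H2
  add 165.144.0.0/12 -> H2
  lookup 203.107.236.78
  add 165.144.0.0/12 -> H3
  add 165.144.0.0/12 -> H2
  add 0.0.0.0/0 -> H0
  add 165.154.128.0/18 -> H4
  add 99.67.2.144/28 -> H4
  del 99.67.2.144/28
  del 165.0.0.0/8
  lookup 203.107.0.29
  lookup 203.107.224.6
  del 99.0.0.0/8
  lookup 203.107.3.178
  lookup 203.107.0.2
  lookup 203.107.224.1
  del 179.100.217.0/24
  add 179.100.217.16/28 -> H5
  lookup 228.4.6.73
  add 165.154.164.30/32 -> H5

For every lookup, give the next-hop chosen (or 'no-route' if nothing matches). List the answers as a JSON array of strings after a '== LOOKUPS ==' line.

Trace:
  + 165.0.0.0/8 (H3) depth=8
  + 0.0.0.0/0 (H1) depth=0
  + 179.100.0.0/16 (H4) depth=16
  + 203.107.0.0/16 (H5) depth=16
  + 179.100.217.0/24 (H2) depth=24
  ? 165.2.182.8  path d0:H1→d1:-→d2:-→d3:-→d4:-→d5:-→d6:-→d7:-→d8:H3  best=H3
  del 0.0.0.0/0 (clear depth 0)
  + 0.0.0.0/0 (H3) depth=0
  + 179.96.0.0/12 (H2) depth=12
  ? 179.100.0.0  path d0:H3→d1:-→d2:-→d3:-→d4:-→d5:-→d6:-→d7:-→d8:-→d9:-→d10:-→d11:-→d12:H2→d13:-→d14:-→d15:-→d16:H4  best=H4
  + 64.0.0.0/2 (H0) depth=2
  + 99.64.0.0/12 (H3) depth=12
  + 165.154.164.0/24 (H0) depth=24
  ? 165.154.164.75  path d0:H3→d1:-→d2:-→d3:-→d4:-→d5:-→d6:-→d7:-→d8:H3→d9:-→d10:-→d11:-→d12:-→d13:-→d14:-→d15:-→d16:-→d17:-→d18:-→d19:-→d20:-→d21:-→d22:-→d23:-→d24:H0  best=H0
  ? 240.138.219.223  path d0:H3→d1:-→d2:-  best=H3
  + 203.107.224.0/20 (H2) depth=20
  del 179.96.0.0/12 (clear depth 12)
  ? 34.1.129.208  path d0:H3→d1:-  best=H3
  + 179.96.0.0/12 (H3) depth=12
  ? 165.154.164.0  path d0:H3→d1:-→d2:-→d3:-→d4:-→d5:-→d6:-→d7:-→d8:H3→d9:-→d10:-→d11:-→d12:-→d13:-→d14:-→d15:-→d16:-→d17:-→d18:-→d19:-→d20:-→d21:-→d22:-→d23:-→d24:H0  best=H0
  + 99.0.0.0/8 (H2) depth=8
  + 165.144.0.0/12 (H2) depth=12
  ? 203.107.236.78  path d0:H3→d1:-→d2:-→d3:-→d4:-→d5:-→d6:-→d7:-→d8:-→d9:-→d10:-→d11:-→d12:-→d13:-→d14:-→d15:-→d16:H5→d17:-→d18:-→d19:-→d20:H2  best=H2
  + 165.144.0.0/12 (H3) depth=12
  + 165.144.0.0/12 (H2) depth=12
  + 0.0.0.0/0 (H0) depth=0
  + 165.154.128.0/18 (H4) depth=18
  + 99.67.2.144/28 (H4) depth=28
  del 99.67.2.144/28 (clear depth 28)
  del 165.0.0.0/8 (clear depth 8)
  ? 203.107.0.29  path d0:H0→d1:-→d2:-→d3:-→d4:-→d5:-→d6:-→d7:-→d8:-→d9:-→d10:-→d11:-→d12:-→d13:-→d14:-→d15:-→d16:H5  best=H5
  ? 203.107.224.6  path d0:H0→d1:-→d2:-→d3:-→d4:-→d5:-→d6:-→d7:-→d8:-→d9:-→d10:-→d11:-→d12:-→d13:-→d14:-→d15:-→d16:H5→d17:-→d18:-→d19:-→d20:H2  best=H2
  del 99.0.0.0/8 (clear depth 8)
  ? 203.107.3.178  path d0:H0→d1:-→d2:-→d3:-→d4:-→d5:-→d6:-→d7:-→d8:-→d9:-→d10:-→d11:-→d12:-→d13:-→d14:-→d15:-→d16:H5  best=H5
  ? 203.107.0.2  path d0:H0→d1:-→d2:-→d3:-→d4:-→d5:-→d6:-→d7:-→d8:-→d9:-→d10:-→d11:-→d12:-→d13:-→d14:-→d15:-→d16:H5  best=H5
  ? 203.107.224.1  path d0:H0→d1:-→d2:-→d3:-→d4:-→d5:-→d6:-→d7:-→d8:-→d9:-→d10:-→d11:-→d12:-→d13:-→d14:-→d15:-→d16:H5→d17:-→d18:-→d19:-→d20:H2  best=H2
  del 179.100.217.0/24 (clear depth 24)
  + 179.100.217.16/28 (H5) depth=28
  ? 228.4.6.73  path d0:H0→d1:-→d2:-  best=H0
  + 165.154.164.30/32 (H5) depth=32

== LOOKUPS ==
["H3","H4","H0","H3","H3","H0","H2","H5","H2","H5","H5","H2","H0"]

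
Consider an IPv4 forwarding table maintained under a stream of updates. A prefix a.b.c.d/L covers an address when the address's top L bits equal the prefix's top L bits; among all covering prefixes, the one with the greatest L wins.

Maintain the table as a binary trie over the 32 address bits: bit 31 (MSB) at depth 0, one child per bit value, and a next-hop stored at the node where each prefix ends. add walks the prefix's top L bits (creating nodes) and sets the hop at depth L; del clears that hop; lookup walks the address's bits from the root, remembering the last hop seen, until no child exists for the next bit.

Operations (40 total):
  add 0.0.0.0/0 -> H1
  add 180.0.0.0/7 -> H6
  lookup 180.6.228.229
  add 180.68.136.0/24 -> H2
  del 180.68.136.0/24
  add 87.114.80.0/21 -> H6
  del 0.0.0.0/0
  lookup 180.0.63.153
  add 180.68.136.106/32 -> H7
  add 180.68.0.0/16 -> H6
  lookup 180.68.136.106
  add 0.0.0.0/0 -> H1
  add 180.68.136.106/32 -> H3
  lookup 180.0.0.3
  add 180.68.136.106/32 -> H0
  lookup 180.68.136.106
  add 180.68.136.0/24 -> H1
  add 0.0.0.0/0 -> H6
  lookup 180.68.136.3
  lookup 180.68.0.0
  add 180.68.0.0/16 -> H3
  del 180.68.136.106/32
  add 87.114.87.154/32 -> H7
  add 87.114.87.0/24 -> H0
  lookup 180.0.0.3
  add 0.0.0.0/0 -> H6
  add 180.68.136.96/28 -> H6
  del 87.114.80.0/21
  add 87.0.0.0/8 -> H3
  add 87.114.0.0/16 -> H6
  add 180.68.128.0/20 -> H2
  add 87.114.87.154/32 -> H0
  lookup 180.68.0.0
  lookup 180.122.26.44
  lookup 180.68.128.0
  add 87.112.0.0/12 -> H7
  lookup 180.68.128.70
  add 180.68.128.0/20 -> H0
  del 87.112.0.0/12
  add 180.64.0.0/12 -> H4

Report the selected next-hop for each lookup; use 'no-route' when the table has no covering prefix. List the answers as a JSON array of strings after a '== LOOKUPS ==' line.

Process each operation:
  + 0.0.0.0/0 (H1) depth=0
  + 180.0.0.0/7 (H6) depth=7
  lookup 180.6.228.229: bits 1011010 walk d0:H1→d1:-→d2:-→d3:-→d4:-→d5:-→d6:-→d7:H6 -> H6
  + 180.68.136.0/24 (H2) depth=24
  del 180.68.136.0/24 (clear depth 24)
  + 87.114.80.0/21 (H6) depth=21
  del 0.0.0.0/0 (clear depth 0)
  lookup 180.0.63.153: bits 101101000 walk d0:-→d1:-→d2:-→d3:-→d4:-→d5:-→d6:-→d7:H6→d8:-→d9:- -> H6
  + 180.68.136.106/32 (H7) depth=32
  + 180.68.0.0/16 (H6) depth=16
  lookup 180.68.136.106: bits 10110100010001001000100001101010 walk d0:-→d1:-→d2:-→d3:-→d4:-→d5:-→d6:-→d7:H6→d8:-→d9:-→d10:-→d11:-→d12:-→d13:-→d14:-→d15:-→d16:H6→d17:-→d18:-→d19:-→d20:-→d21:-→d22:-→d23:-→d24:-→d25:-→d26:-→d27:-→d28:-→d29:-→d30:-→d31:-→d32:H7 -> H7
  + 0.0.0.0/0 (H1) depth=0
  + 180.68.136.106/32 (H3) depth=32
  lookup 180.0.0.3: bits 101101000 walk d0:H1→d1:-→d2:-→d3:-→d4:-→d5:-→d6:-→d7:H6→d8:-→d9:- -> H6
  + 180.68.136.106/32 (H0) depth=32
  lookup 180.68.136.106: bits 10110100010001001000100001101010 walk d0:H1→d1:-→d2:-→d3:-→d4:-→d5:-→d6:-→d7:H6→d8:-→d9:-→d10:-→d11:-→d12:-→d13:-→d14:-→d15:-→d16:H6→d17:-→d18:-→d19:-→d20:-→d21:-→d22:-→d23:-→d24:-→d25:-→d26:-→d27:-→d28:-→d29:-→d30:-→d31:-→d32:H0 -> H0
  + 180.68.136.0/24 (H1) depth=24
  + 0.0.0.0/0 (H6) depth=0
  lookup 180.68.136.3: bits 1011010001000100100010000 walk d0:H6→d1:-→d2:-→d3:-→d4:-→d5:-→d6:-→d7:H6→d8:-→d9:-→d10:-→d11:-→d12:-→d13:-→d14:-→d15:-→d16:H6→d17:-→d18:-→d19:-→d20:-→d21:-→d22:-→d23:-→d24:H1→d25:- -> H1
  lookup 180.68.0.0: bits 1011010001000100 walk d0:H6→d1:-→d2:-→d3:-→d4:-→d5:-→d6:-→d7:H6→d8:-→d9:-→d10:-→d11:-→d12:-→d13:-→d14:-→d15:-→d16:H6 -> H6
  + 180.68.0.0/16 (H3) depth=16
  del 180.68.136.106/32 (clear depth 32)
  + 87.114.87.154/32 (H7) depth=32
  + 87.114.87.0/24 (H0) depth=24
  lookup 180.0.0.3: bits 101101000 walk d0:H6→d1:-→d2:-→d3:-→d4:-→d5:-→d6:-→d7:H6→d8:-→d9:- -> H6
  + 0.0.0.0/0 (H6) depth=0
  + 180.68.136.96/28 (H6) depth=28
  del 87.114.80.0/21 (clear depth 21)
  + 87.0.0.0/8 (H3) depth=8
  + 87.114.0.0/16 (H6) depth=16
  + 180.68.128.0/20 (H2) depth=20
  + 87.114.87.154/32 (H0) depth=32
  lookup 180.68.0.0: bits 1011010001000100 walk d0:H6→d1:-→d2:-→d3:-→d4:-→d5:-→d6:-→d7:H6→d8:-→d9:-→d10:-→d11:-→d12:-→d13:-→d14:-→d15:-→d16:H3 -> H3
  lookup 180.122.26.44: bits 1011010001 walk d0:H6→d1:-→d2:-→d3:-→d4:-→d5:-→d6:-→d7:H6→d8:-→d9:-→d10:- -> H6
  lookup 180.68.128.0: bits 10110100010001001000 walk d0:H6→d1:-→d2:-→d3:-→d4:-→d5:-→d6:-→d7:H6→d8:-→d9:-→d10:-→d11:-→d12:-→d13:-→d14:-→d15:-→d16:H3→d17:-→d18:-→d19:-→d20:H2 -> H2
  + 87.112.0.0/12 (H7) depth=12
  lookup 180.68.128.70: bits 10110100010001001000 walk d0:H6→d1:-→d2:-→d3:-→d4:-→d5:-→d6:-→d7:H6→d8:-→d9:-→d10:-→d11:-→d12:-→d13:-→d14:-→d15:-→d16:H3→d17:-→d18:-→d19:-→d20:H2 -> H2
  + 180.68.128.0/20 (H0) depth=20
  del 87.112.0.0/12 (clear depth 12)
  + 180.64.0.0/12 (H4) depth=12

== LOOKUPS ==
["H6","H6","H7","H6","H0","H1","H6","H6","H3","H6","H2","H2"]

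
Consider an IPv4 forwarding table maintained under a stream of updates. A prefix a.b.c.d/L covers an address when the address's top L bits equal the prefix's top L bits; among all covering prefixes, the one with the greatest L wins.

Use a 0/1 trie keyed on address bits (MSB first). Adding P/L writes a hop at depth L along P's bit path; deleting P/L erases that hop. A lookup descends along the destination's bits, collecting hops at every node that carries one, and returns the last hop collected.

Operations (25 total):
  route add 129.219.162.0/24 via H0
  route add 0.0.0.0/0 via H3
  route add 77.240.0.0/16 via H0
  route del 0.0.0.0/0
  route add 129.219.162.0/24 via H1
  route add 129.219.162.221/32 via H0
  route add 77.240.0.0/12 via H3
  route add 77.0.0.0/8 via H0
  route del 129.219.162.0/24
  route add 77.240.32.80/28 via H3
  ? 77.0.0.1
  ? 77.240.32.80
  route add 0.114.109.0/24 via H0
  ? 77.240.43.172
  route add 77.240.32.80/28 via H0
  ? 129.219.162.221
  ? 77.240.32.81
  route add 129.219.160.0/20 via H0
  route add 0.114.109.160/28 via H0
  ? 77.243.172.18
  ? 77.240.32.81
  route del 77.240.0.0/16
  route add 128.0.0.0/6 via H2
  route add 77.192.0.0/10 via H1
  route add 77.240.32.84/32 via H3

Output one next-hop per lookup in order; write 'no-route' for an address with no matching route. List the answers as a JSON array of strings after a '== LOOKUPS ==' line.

Trace:
  add 129.219.162.0/24 -> H0 at depth 24
  add 0.0.0.0/0 -> H3 at depth 0
  add 77.240.0.0/16 -> H0 at depth 16
  del 0.0.0.0/0 (clear depth 0)
  add 129.219.162.0/24 -> H1 at depth 24
  add 129.219.162.221/32 -> H0 at depth 32
  add 77.240.0.0/12 -> H3 at depth 12
  add 77.0.0.0/8 -> H0 at depth 8
  del 129.219.162.0/24 (clear depth 24)
  add 77.240.32.80/28 -> H3 at depth 28
  lookup 77.0.0.1: bits 01001101 walk d0:-→d1:-→d2:-→d3:-→d4:-→d5:-→d6:-→d7:-→d8:H0 -> H0
  lookup 77.240.32.80: bits 0100110111110000001000000101 walk d0:-→d1:-→d2:-→d3:-→d4:-→d5:-→d6:-→d7:-→d8:H0→d9:-→d10:-→d11:-→d12:H3→d13:-→d14:-→d15:-→d16:H0→d17:-→d18:-→d19:-→d20:-→d21:-→d22:-→d23:-→d24:-→d25:-→d26:-→d27:-→d28:H3 -> H3
  add 0.114.109.0/24 -> H0 at depth 24
  lookup 77.240.43.172: bits 01001101111100000010 walk d0:-→d1:-→d2:-→d3:-→d4:-→d5:-→d6:-→d7:-→d8:H0→d9:-→d10:-→d11:-→d12:H3→d13:-→d14:-→d15:-→d16:H0→d17:-→d18:-→d19:-→d20:- -> H0
  add 77.240.32.80/28 -> H0 at depth 28
  lookup 129.219.162.221: bits 10000001110110111010001011011101 walk d0:-→d1:-→d2:-→d3:-→d4:-→d5:-→d6:-→d7:-→d8:-→d9:-→d10:-→d11:-→d12:-→d13:-→d14:-→d15:-→d16:-→d17:-→d18:-→d19:-→d20:-→d21:-→d22:-→d23:-→d24:-→d25:-→d26:-→d27:-→d28:-→d29:-→d30:-→d31:-→d32:H0 -> H0
  lookup 77.240.32.81: bits 0100110111110000001000000101 walk d0:-→d1:-→d2:-→d3:-→d4:-→d5:-→d6:-→d7:-→d8:H0→d9:-→d10:-→d11:-→d12:H3→d13:-→d14:-→d15:-→d16:H0→d17:-→d18:-→d19:-→d20:-→d21:-→d22:-→d23:-→d24:-→d25:-→d26:-→d27:-→d28:H0 -> H0
  add 129.219.160.0/20 -> H0 at depth 20
  add 0.114.109.160/28 -> H0 at depth 28
  lookup 77.243.172.18: bits 01001101111100 walk d0:-→d1:-→d2:-→d3:-→d4:-→d5:-→d6:-→d7:-→d8:H0→d9:-→d10:-→d11:-→d12:H3→d13:-→d14:- -> H3
  lookup 77.240.32.81: bits 0100110111110000001000000101 walk d0:-→d1:-→d2:-→d3:-→d4:-→d5:-→d6:-→d7:-→d8:H0→d9:-→d10:-→d11:-→d12:H3→d13:-→d14:-→d15:-→d16:H0→d17:-→d18:-→d19:-→d20:-→d21:-→d22:-→d23:-→d24:-→d25:-→d26:-→d27:-→d28:H0 -> H0
  del 77.240.0.0/16 (clear depth 16)
  add 128.0.0.0/6 -> H2 at depth 6
  add 77.192.0.0/10 -> H1 at depth 10
  add 77.240.32.84/32 -> H3 at depth 32

== LOOKUPS ==
["H0","H3","H0","H0","H0","H3","H0"]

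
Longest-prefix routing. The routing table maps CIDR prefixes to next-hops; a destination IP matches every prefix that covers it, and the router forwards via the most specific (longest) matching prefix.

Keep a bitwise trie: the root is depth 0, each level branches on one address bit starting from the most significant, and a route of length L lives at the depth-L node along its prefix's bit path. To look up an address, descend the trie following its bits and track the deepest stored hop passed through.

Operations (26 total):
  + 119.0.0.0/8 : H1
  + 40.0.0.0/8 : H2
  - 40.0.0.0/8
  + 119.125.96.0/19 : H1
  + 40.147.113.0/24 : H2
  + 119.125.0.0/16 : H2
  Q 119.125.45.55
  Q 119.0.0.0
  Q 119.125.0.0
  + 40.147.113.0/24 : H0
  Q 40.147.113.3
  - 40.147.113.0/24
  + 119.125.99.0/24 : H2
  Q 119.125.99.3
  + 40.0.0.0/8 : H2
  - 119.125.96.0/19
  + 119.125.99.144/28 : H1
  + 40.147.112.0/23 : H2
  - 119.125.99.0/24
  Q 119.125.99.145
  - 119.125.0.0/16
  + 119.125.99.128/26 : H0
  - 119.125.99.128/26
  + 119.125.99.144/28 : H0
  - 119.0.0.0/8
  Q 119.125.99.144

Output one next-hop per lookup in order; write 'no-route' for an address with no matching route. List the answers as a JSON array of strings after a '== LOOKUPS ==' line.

Trace:
  add 119.0.0.0/8 -> H1 at depth 8
  add 40.0.0.0/8 -> H2 at depth 8
  - 40.0.0.0/8 clear@8
  add 119.125.96.0/19 -> H1 at depth 19
  add 40.147.113.0/24 -> H2 at depth 24
  add 119.125.0.0/16 -> H2 at depth 16
  lookup 119.125.45.55: bits 01110111011111010 walk d0:-→d1:-→d2:-→d3:-→d4:-→d5:-→d6:-→d7:-→d8:H1→d9:-→d10:-→d11:-→d12:-→d13:-→d14:-→d15:-→d16:H2→d17:- -> H2
  lookup 119.0.0.0: bits 011101110 walk d0:-→d1:-→d2:-→d3:-→d4:-→d5:-→d6:-→d7:-→d8:H1→d9:- -> H1
  lookup 119.125.0.0: bits 01110111011111010 walk d0:-→d1:-→d2:-→d3:-→d4:-→d5:-→d6:-→d7:-→d8:H1→d9:-→d10:-→d11:-→d12:-→d13:-→d14:-→d15:-→d16:H2→d17:- -> H2
  add 40.147.113.0/24 -> H0 at depth 24
  lookup 40.147.113.3: bits 001010001001001101110001 walk d0:-→d1:-→d2:-→d3:-→d4:-→d5:-→d6:-→d7:-→d8:-→d9:-→d10:-→d11:-→d12:-→d13:-→d14:-→d15:-→d16:-→d17:-→d18:-→d19:-→d20:-→d21:-→d22:-→d23:-→d24:H0 -> H0
  - 40.147.113.0/24 clear@24
  add 119.125.99.0/24 -> H2 at depth 24
  lookup 119.125.99.3: bits 011101110111110101100011 walk d0:-→d1:-→d2:-→d3:-→d4:-→d5:-→d6:-→d7:-→d8:H1→d9:-→d10:-→d11:-→d12:-→d13:-→d14:-→d15:-→d16:H2→d17:-→d18:-→d19:H1→d20:-→d21:-→d22:-→d23:-→d24:H2 -> H2
  add 40.0.0.0/8 -> H2 at depth 8
  - 119.125.96.0/19 clear@19
  add 119.125.99.144/28 -> H1 at depth 28
  add 40.147.112.0/23 -> H2 at depth 23
  - 119.125.99.0/24 clear@24
  lookup 119.125.99.145: bits 0111011101111101011000111001 walk d0:-→d1:-→d2:-→d3:-→d4:-→d5:-→d6:-→d7:-→d8:H1→d9:-→d10:-→d11:-→d12:-→d13:-→d14:-→d15:-→d16:H2→d17:-→d18:-→d19:-→d20:-→d21:-→d22:-→d23:-→d24:-→d25:-→d26:-→d27:-→d28:H1 -> H1
  - 119.125.0.0/16 clear@16
  add 119.125.99.128/26 -> H0 at depth 26
  - 119.125.99.128/26 clear@26
  add 119.125.99.144/28 -> H0 at depth 28
  - 119.0.0.0/8 clear@8
  lookup 119.125.99.144: bits 0111011101111101011000111001 walk d0:-→d1:-→d2:-→d3:-→d4:-→d5:-→d6:-→d7:-→d8:-→d9:-→d10:-→d11:-→d12:-→d13:-→d14:-→d15:-→d16:-→d17:-→d18:-→d19:-→d20:-→d21:-→d22:-→d23:-→d24:-→d25:-→d26:-→d27:-→d28:H0 -> H0

== LOOKUPS ==
["H2","H1","H2","H0","H2","H1","H0"]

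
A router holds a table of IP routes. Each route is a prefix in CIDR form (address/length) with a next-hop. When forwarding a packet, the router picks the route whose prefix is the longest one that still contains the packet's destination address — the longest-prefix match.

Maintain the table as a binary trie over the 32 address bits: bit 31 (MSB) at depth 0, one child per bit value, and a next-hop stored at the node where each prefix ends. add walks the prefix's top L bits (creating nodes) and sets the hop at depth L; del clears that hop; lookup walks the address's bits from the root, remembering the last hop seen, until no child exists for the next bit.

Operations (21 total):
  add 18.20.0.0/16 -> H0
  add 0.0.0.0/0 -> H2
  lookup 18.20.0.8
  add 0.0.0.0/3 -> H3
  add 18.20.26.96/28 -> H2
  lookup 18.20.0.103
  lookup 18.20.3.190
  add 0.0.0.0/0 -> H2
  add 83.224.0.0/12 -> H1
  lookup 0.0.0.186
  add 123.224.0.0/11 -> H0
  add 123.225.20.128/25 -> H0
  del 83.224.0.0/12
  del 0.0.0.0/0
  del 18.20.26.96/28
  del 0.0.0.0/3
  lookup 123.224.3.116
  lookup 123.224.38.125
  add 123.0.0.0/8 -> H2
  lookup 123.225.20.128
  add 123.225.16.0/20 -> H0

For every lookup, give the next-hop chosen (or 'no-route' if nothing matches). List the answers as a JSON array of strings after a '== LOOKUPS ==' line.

Trace:
  add 18.20.0.0/16 -> H0 at depth 16
  add 0.0.0.0/0 -> H2 at depth 0
  ? 18.20.0.8  path d0:H2→d1:-→d2:-→d3:-→d4:-→d5:-→d6:-→d7:-→d8:-→d9:-→d10:-→d11:-→d12:-→d13:-→d14:-→d15:-→d16:H0  best=H0
  add 0.0.0.0/3 -> H3 at depth 3
  add 18.20.26.96/28 -> H2 at depth 28
  ? 18.20.0.103  path d0:H2→d1:-→d2:-→d3:H3→d4:-→d5:-→d6:-→d7:-→d8:-→d9:-→d10:-→d11:-→d12:-→d13:-→d14:-→d15:-→d16:H0→d17:-→d18:-→d19:-  best=H0
  ? 18.20.3.190  path d0:H2→d1:-→d2:-→d3:H3→d4:-→d5:-→d6:-→d7:-→d8:-→d9:-→d10:-→d11:-→d12:-→d13:-→d14:-→d15:-→d16:H0→d17:-→d18:-→d19:-  best=H0
  add 0.0.0.0/0 -> H2 at depth 0
  add 83.224.0.0/12 -> H1 at depth 12
  ? 0.0.0.186  path d0:H2→d1:-→d2:-→d3:H3  best=H3
  add 123.224.0.0/11 -> H0 at depth 11
  add 123.225.20.128/25 -> H0 at depth 25
  - 83.224.0.0/12 clear@12
  - 0.0.0.0/0 clear@0
  - 18.20.26.96/28 clear@28
  - 0.0.0.0/3 clear@3
  ? 123.224.3.116  path d0:-→d1:-→d2:-→d3:-→d4:-→d5:-→d6:-→d7:-→d8:-→d9:-→d10:-→d11:H0→d12:-→d13:-→d14:-→d15:-  best=H0
  ? 123.224.38.125  path d0:-→d1:-→d2:-→d3:-→d4:-→d5:-→d6:-→d7:-→d8:-→d9:-→d10:-→d11:H0→d12:-→d13:-→d14:-→d15:-  best=H0
  add 123.0.0.0/8 -> H2 at depth 8
  ? 123.225.20.128  path d0:-→d1:-→d2:-→d3:-→d4:-→d5:-→d6:-→d7:-→d8:H2→d9:-→d10:-→d11:H0→d12:-→d13:-→d14:-→d15:-→d16:-→d17:-→d18:-→d19:-→d20:-→d21:-→d22:-→d23:-→d24:-→d25:H0  best=H0
  add 123.225.16.0/20 -> H0 at depth 20

== LOOKUPS ==
["H0","H0","H0","H3","H0","H0","H0"]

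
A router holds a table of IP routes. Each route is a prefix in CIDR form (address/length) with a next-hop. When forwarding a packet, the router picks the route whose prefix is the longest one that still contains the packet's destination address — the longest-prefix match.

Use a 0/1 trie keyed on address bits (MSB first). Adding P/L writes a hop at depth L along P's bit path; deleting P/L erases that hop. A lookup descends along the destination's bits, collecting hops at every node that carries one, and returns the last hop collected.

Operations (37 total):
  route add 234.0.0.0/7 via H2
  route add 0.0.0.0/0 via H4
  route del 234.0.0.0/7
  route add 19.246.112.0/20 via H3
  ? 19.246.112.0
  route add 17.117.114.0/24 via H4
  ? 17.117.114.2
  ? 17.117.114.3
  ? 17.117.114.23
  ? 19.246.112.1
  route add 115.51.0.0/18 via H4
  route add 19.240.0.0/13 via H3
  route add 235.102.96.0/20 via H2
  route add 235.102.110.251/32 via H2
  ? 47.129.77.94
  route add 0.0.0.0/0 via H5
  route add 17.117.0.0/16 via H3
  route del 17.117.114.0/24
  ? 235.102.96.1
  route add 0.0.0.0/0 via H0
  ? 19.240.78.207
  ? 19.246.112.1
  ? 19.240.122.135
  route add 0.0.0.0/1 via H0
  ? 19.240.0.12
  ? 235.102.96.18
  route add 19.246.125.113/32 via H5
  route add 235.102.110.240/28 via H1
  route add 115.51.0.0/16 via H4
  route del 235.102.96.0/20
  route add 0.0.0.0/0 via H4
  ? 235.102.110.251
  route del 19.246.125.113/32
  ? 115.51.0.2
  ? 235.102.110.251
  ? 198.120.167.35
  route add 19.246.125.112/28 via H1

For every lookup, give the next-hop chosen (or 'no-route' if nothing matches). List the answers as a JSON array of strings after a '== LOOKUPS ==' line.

Trace:
  add 234.0.0.0/7 -> H2 at depth 7
  add 0.0.0.0/0 -> H4 at depth 0
  del 234.0.0.0/7 (clear depth 7)
  add 19.246.112.0/20 -> H3 at depth 20
  lookup 19.246.112.0: bits 00010011111101100111 walk d0:H4→d1:-→d2:-→d3:-→d4:-→d5:-→d6:-→d7:-→d8:-→d9:-→d10:-→d11:-→d12:-→d13:-→d14:-→d15:-→d16:-→d17:-→d18:-→d19:-→d20:H3 -> H3
  add 17.117.114.0/24 -> H4 at depth 24
  lookup 17.117.114.2: bits 000100010111010101110010 walk d0:H4→d1:-→d2:-→d3:-→d4:-→d5:-→d6:-→d7:-→d8:-→d9:-→d10:-→d11:-→d12:-→d13:-→d14:-→d15:-→d16:-→d17:-→d18:-→d19:-→d20:-→d21:-→d22:-→d23:-→d24:H4 -> H4
  lookup 17.117.114.3: bits 000100010111010101110010 walk d0:H4→d1:-→d2:-→d3:-→d4:-→d5:-→d6:-→d7:-→d8:-→d9:-→d10:-→d11:-→d12:-→d13:-→d14:-→d15:-→d16:-→d17:-→d18:-→d19:-→d20:-→d21:-→d22:-→d23:-→d24:H4 -> H4
  lookup 17.117.114.23: bits 000100010111010101110010 walk d0:H4→d1:-→d2:-→d3:-→d4:-→d5:-→d6:-→d7:-→d8:-→d9:-→d10:-→d11:-→d12:-→d13:-→d14:-→d15:-→d16:-→d17:-→d18:-→d19:-→d20:-→d21:-→d22:-→d23:-→d24:H4 -> H4
  lookup 19.246.112.1: bits 00010011111101100111 walk d0:H4→d1:-→d2:-→d3:-→d4:-→d5:-→d6:-→d7:-→d8:-→d9:-→d10:-→d11:-→d12:-→d13:-→d14:-→d15:-→d16:-→d17:-→d18:-→d19:-→d20:H3 -> H3
  add 115.51.0.0/18 -> H4 at depth 18
  add 19.240.0.0/13 -> H3 at depth 13
  add 235.102.96.0/20 -> H2 at depth 20
  add 235.102.110.251/32 -> H2 at depth 32
  lookup 47.129.77.94: bits 00 walk d0:H4→d1:-→d2:- -> H4
  add 0.0.0.0/0 -> H5 at depth 0
  add 17.117.0.0/16 -> H3 at depth 16
  del 17.117.114.0/24 (clear depth 24)
  lookup 235.102.96.1: bits 11101011011001100110 walk d0:H5→d1:-→d2:-→d3:-→d4:-→d5:-→d6:-→d7:-→d8:-→d9:-→d10:-→d11:-→d12:-→d13:-→d14:-→d15:-→d16:-→d17:-→d18:-→d19:-→d20:H2 -> H2
  add 0.0.0.0/0 -> H0 at depth 0
  lookup 19.240.78.207: bits 0001001111110 walk d0:H0→d1:-→d2:-→d3:-→d4:-→d5:-→d6:-→d7:-→d8:-→d9:-→d10:-→d11:-→d12:-→d13:H3 -> H3
  lookup 19.246.112.1: bits 00010011111101100111 walk d0:H0→d1:-→d2:-→d3:-→d4:-→d5:-→d6:-→d7:-→d8:-→d9:-→d10:-→d11:-→d12:-→d13:H3→d14:-→d15:-→d16:-→d17:-→d18:-→d19:-→d20:H3 -> H3
  lookup 19.240.122.135: bits 0001001111110 walk d0:H0→d1:-→d2:-→d3:-→d4:-→d5:-→d6:-→d7:-→d8:-→d9:-→d10:-→d11:-→d12:-→d13:H3 -> H3
  add 0.0.0.0/1 -> H0 at depth 1
  lookup 19.240.0.12: bits 0001001111110 walk d0:H0→d1:H0→d2:-→d3:-→d4:-→d5:-→d6:-→d7:-→d8:-→d9:-→d10:-→d11:-→d12:-→d13:H3 -> H3
  lookup 235.102.96.18: bits 11101011011001100110 walk d0:H0→d1:-→d2:-→d3:-→d4:-→d5:-→d6:-→d7:-→d8:-→d9:-→d10:-→d11:-→d12:-→d13:-→d14:-→d15:-→d16:-→d17:-→d18:-→d19:-→d20:H2 -> H2
  add 19.246.125.113/32 -> H5 at depth 32
  add 235.102.110.240/28 -> H1 at depth 28
  add 115.51.0.0/16 -> H4 at depth 16
  del 235.102.96.0/20 (clear depth 20)
  add 0.0.0.0/0 -> H4 at depth 0
  lookup 235.102.110.251: bits 11101011011001100110111011111011 walk d0:H4→d1:-→d2:-→d3:-→d4:-→d5:-→d6:-→d7:-→d8:-→d9:-→d10:-→d11:-→d12:-→d13:-→d14:-→d15:-→d16:-→d17:-→d18:-→d19:-→d20:-→d21:-→d22:-→d23:-→d24:-→d25:-→d26:-→d27:-→d28:H1→d29:-→d30:-→d31:-→d32:H2 -> H2
  del 19.246.125.113/32 (clear depth 32)
  lookup 115.51.0.2: bits 011100110011001100 walk d0:H4→d1:H0→d2:-→d3:-→d4:-→d5:-→d6:-→d7:-→d8:-→d9:-→d10:-→d11:-→d12:-→d13:-→d14:-→d15:-→d16:H4→d17:-→d18:H4 -> H4
  lookup 235.102.110.251: bits 11101011011001100110111011111011 walk d0:H4→d1:-→d2:-→d3:-→d4:-→d5:-→d6:-→d7:-→d8:-→d9:-→d10:-→d11:-→d12:-→d13:-→d14:-→d15:-→d16:-→d17:-→d18:-→d19:-→d20:-→d21:-→d22:-→d23:-→d24:-→d25:-→d26:-→d27:-→d28:H1→d29:-→d30:-→d31:-→d32:H2 -> H2
  lookup 198.120.167.35: bits 11 walk d0:H4→d1:-→d2:- -> H4
  add 19.246.125.112/28 -> H1 at depth 28

== LOOKUPS ==
["H3","H4","H4","H4","H3","H4","H2","H3","H3","H3","H3","H2","H2","H4","H2","H4"]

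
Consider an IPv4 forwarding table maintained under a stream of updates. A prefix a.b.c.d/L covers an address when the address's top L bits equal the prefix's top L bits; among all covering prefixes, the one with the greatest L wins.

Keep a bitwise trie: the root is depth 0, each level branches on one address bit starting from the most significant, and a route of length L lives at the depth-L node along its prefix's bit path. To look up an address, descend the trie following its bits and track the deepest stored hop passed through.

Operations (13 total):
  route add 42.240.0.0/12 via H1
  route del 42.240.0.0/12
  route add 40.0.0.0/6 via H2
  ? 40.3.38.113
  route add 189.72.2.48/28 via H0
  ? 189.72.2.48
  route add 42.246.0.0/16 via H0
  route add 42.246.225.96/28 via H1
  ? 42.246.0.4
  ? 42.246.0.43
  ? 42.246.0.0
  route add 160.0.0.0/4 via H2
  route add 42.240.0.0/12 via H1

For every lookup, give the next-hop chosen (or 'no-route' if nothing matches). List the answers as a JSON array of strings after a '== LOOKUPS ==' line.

Trace:
  add 42.240.0.0/12 -> H1 at depth 12
  del 42.240.0.0/12 (clear depth 12)
  add 40.0.0.0/6 -> H2 at depth 6
  ? 40.3.38.113  path d0:-→d1:-→d2:-→d3:-→d4:-→d5:-→d6:H2  best=H2
  add 189.72.2.48/28 -> H0 at depth 28
  ? 189.72.2.48  path d0:-→d1:-→d2:-→d3:-→d4:-→d5:-→d6:-→d7:-→d8:-→d9:-→d10:-→d11:-→d12:-→d13:-→d14:-→d15:-→d16:-→d17:-→d18:-→d19:-→d20:-→d21:-→d22:-→d23:-→d24:-→d25:-→d26:-→d27:-→d28:H0  best=H0
  add 42.246.0.0/16 -> H0 at depth 16
  add 42.246.225.96/28 -> H1 at depth 28
  ? 42.246.0.4  path d0:-→d1:-→d2:-→d3:-→d4:-→d5:-→d6:H2→d7:-→d8:-→d9:-→d10:-→d11:-→d12:-→d13:-→d14:-→d15:-→d16:H0  best=H0
  ? 42.246.0.43  path d0:-→d1:-→d2:-→d3:-→d4:-→d5:-→d6:H2→d7:-→d8:-→d9:-→d10:-→d11:-→d12:-→d13:-→d14:-→d15:-→d16:H0  best=H0
  ? 42.246.0.0  path d0:-→d1:-→d2:-→d3:-→d4:-→d5:-→d6:H2→d7:-→d8:-→d9:-→d10:-→d11:-→d12:-→d13:-→d14:-→d15:-→d16:H0  best=H0
  add 160.0.0.0/4 -> H2 at depth 4
  add 42.240.0.0/12 -> H1 at depth 12

== LOOKUPS ==
["H2","H0","H0","H0","H0"]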